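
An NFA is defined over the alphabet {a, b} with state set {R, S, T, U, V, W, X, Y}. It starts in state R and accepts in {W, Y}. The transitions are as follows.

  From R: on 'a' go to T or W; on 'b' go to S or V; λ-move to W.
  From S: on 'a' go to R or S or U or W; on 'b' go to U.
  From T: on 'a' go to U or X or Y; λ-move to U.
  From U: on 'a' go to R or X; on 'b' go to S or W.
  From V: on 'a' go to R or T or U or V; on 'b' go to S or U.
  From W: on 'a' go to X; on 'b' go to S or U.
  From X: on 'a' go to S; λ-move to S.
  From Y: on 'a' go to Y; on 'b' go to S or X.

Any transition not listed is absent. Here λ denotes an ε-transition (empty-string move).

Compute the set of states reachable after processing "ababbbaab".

{S, U, V, W}

Start: ε-closure({R}) = {R, W}.
Read 'a': {R, W} → {S, T, U, W, X}.
Read 'b': {S, T, U, W, X} → {S, U, W}.
Read 'a': {S, U, W} → {R, S, U, W, X}.
Read 'b': {R, S, U, W, X} → {S, U, V, W}.
Read 'b': {S, U, V, W} → {S, U, W}.
Read 'b': {S, U, W} → {S, U, W}.
Read 'a': {S, U, W} → {R, S, U, W, X}.
Read 'a': {R, S, U, W, X} → {R, S, T, U, W, X}.
Read 'b': {R, S, T, U, W, X} → {S, U, V, W}.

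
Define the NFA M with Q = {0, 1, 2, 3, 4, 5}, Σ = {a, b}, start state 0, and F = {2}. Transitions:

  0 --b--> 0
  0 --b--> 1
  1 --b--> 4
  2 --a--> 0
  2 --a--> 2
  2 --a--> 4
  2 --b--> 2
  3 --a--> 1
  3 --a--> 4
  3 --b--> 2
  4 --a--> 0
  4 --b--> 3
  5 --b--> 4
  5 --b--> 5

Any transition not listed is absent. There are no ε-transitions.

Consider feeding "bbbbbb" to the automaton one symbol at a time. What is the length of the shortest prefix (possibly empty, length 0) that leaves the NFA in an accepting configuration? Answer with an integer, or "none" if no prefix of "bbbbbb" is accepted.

Start in {0}.
Read 'b': 0→{0, 1}; now {0, 1}.
Read 'b': 0→{0, 1}, 1→{4}; now {0, 1, 4}.
Read 'b': 0→{0, 1}, 1→{4}, 4→{3}; now {0, 1, 3, 4}.
Read 'b': 0→{0, 1}, 1→{4}, 3→{2}, 4→{3}; now {0, 1, 2, 3, 4}.
None of the earlier sets intersect F, but {0, 1, 2, 3, 4} does.

4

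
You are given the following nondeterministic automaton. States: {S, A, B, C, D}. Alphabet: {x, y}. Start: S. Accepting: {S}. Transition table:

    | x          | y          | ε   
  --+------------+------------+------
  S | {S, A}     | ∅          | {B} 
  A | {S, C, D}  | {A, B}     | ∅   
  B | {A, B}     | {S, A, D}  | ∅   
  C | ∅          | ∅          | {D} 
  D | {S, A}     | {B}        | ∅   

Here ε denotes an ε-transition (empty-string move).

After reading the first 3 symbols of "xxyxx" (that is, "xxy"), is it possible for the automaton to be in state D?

Yes

Start: ε-closure({S}) = {S, B}.
Read 'x': S→{S, A}, B→{A, B}; now {S, A, B}.
Read 'x': S→{S, A}, A→{S, C, D}, B→{A, B}; now {S, A, B, C, D}.
Read 'y': S→∅, A→{A, B}, B→{S, A, D}, C→∅, D→{B}; now {S, A, B, D}.
State D is in {S, A, B, D}.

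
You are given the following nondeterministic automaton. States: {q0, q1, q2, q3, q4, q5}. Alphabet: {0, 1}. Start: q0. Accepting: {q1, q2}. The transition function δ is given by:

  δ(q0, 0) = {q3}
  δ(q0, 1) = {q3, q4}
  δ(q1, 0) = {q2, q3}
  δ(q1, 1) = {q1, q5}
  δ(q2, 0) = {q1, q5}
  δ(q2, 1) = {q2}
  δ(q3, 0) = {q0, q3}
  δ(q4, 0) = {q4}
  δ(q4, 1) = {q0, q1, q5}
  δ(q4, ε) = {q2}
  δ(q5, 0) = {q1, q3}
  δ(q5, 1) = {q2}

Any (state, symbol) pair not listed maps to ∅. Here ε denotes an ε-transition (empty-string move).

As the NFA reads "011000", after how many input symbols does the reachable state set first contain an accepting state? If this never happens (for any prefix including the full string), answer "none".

none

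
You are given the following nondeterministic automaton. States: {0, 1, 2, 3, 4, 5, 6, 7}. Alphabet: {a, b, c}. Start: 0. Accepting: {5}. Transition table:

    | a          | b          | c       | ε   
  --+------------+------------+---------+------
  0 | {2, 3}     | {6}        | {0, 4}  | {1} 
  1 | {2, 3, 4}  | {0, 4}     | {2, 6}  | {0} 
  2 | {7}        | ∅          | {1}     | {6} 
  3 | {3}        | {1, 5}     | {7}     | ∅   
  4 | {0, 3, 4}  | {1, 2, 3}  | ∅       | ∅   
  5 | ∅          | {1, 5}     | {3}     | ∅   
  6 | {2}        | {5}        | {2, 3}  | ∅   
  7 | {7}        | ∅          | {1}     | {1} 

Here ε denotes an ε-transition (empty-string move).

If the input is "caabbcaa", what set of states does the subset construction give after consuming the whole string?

{0, 1, 2, 3, 4, 6, 7}

Start: ε-closure({0}) = {0, 1}.
Read 'c': 0→{0, 4}, 1→{2, 6}; union {0, 2, 4, 6}; ε-closure = {0, 1, 2, 4, 6}.
Read 'a': 0→{2, 3}, 1→{2, 3, 4}, 2→{7}, 4→{0, 3, 4}, 6→{2}; union {0, 2, 3, 4, 7}; ε-closure = {0, 1, 2, 3, 4, 6, 7}.
Read 'a': 0→{2, 3}, 1→{2, 3, 4}, 2→{7}, 3→{3}, 4→{0, 3, 4}, 6→{2}, 7→{7}; union {0, 2, 3, 4, 7}; ε-closure = {0, 1, 2, 3, 4, 6, 7}.
Read 'b': 0→{6}, 1→{0, 4}, 2→∅, 3→{1, 5}, 4→{1, 2, 3}, 6→{5}, 7→∅; now {0, 1, 2, 3, 4, 5, 6}.
Read 'b': 0→{6}, 1→{0, 4}, 2→∅, 3→{1, 5}, 4→{1, 2, 3}, 5→{1, 5}, 6→{5}; now {0, 1, 2, 3, 4, 5, 6}.
Read 'c': 0→{0, 4}, 1→{2, 6}, 2→{1}, 3→{7}, 4→∅, 5→{3}, 6→{2, 3}; now {0, 1, 2, 3, 4, 6, 7}.
Read 'a': 0→{2, 3}, 1→{2, 3, 4}, 2→{7}, 3→{3}, 4→{0, 3, 4}, 6→{2}, 7→{7}; union {0, 2, 3, 4, 7}; ε-closure = {0, 1, 2, 3, 4, 6, 7}.
Read 'a': 0→{2, 3}, 1→{2, 3, 4}, 2→{7}, 3→{3}, 4→{0, 3, 4}, 6→{2}, 7→{7}; union {0, 2, 3, 4, 7}; ε-closure = {0, 1, 2, 3, 4, 6, 7}.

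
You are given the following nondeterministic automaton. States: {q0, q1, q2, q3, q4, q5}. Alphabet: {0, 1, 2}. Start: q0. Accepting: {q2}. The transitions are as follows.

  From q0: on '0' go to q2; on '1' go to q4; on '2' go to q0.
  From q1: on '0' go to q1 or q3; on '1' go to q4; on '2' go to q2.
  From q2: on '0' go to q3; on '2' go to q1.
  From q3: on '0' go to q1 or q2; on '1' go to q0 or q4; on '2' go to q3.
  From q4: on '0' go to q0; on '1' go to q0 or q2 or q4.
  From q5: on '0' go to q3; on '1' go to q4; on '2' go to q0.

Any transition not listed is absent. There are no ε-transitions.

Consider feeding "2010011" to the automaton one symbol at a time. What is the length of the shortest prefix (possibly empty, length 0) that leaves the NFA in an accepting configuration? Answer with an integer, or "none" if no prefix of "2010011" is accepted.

2

Start in {q0}.
Read '2': q0→{q0}; now {q0}.
Read '0': q0→{q2}; now {q2}.
None of the earlier sets intersect F, but {q2} does.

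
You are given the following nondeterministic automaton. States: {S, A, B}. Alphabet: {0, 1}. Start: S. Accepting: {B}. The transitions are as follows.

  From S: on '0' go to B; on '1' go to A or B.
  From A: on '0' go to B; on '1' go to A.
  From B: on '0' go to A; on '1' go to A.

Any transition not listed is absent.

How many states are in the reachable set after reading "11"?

1

Start in {S}.
Read '1': S→{A, B}; now {A, B}.
Read '1': A→{A}, B→{A}; now {A}.
That set has 1 state.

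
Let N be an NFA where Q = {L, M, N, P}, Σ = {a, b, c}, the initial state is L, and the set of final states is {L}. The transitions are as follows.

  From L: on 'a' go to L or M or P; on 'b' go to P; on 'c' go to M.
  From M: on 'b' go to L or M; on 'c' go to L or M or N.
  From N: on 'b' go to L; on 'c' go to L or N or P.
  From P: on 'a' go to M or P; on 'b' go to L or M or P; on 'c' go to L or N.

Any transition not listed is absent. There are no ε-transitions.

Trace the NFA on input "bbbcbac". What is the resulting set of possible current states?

{L, M, N}

Start in {L}.
Read 'b': L→{P}; now {P}.
Read 'b': P→{L, M, P}; now {L, M, P}.
Read 'b': L→{P}, M→{L, M}, P→{L, M, P}; now {L, M, P}.
Read 'c': L→{M}, M→{L, M, N}, P→{L, N}; now {L, M, N}.
Read 'b': L→{P}, M→{L, M}, N→{L}; now {L, M, P}.
Read 'a': L→{L, M, P}, M→∅, P→{M, P}; now {L, M, P}.
Read 'c': L→{M}, M→{L, M, N}, P→{L, N}; now {L, M, N}.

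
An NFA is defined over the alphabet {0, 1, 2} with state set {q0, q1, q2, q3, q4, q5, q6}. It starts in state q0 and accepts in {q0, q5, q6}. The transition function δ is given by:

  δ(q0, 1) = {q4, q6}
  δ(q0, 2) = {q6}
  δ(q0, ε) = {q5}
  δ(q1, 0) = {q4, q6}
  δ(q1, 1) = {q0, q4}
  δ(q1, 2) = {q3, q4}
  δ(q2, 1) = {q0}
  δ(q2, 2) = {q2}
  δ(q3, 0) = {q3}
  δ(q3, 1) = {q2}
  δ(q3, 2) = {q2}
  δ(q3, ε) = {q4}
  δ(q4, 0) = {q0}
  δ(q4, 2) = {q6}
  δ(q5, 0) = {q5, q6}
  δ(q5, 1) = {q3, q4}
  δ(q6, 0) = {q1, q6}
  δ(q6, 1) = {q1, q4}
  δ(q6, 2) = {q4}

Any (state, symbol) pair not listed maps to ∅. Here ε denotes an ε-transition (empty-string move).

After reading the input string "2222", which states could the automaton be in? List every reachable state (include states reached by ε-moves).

{q4}

Start: ε-closure({q0}) = {q0, q5}.
Read '2': q0→{q6}, q5→∅; now {q6}.
Read '2': q6→{q4}; now {q4}.
Read '2': q4→{q6}; now {q6}.
Read '2': q6→{q4}; now {q4}.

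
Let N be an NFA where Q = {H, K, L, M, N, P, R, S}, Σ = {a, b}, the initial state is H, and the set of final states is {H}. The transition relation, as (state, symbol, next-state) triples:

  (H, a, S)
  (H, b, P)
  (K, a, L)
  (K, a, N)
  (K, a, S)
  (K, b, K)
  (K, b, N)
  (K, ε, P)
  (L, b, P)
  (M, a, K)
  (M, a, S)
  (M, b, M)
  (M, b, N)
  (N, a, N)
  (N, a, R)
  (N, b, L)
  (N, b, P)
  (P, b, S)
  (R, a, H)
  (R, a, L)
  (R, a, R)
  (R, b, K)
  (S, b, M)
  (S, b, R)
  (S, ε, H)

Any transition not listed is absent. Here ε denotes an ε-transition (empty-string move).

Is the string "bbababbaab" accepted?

No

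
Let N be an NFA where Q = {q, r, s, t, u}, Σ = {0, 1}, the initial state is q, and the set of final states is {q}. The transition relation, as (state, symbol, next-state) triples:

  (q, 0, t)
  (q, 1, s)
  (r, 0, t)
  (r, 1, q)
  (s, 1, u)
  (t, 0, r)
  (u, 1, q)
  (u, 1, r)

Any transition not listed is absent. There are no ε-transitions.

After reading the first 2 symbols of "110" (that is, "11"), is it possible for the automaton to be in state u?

Start in {q}.
Read '1': {q} → {s}.
Read '1': {s} → {u}.
State u is in {u}.

Yes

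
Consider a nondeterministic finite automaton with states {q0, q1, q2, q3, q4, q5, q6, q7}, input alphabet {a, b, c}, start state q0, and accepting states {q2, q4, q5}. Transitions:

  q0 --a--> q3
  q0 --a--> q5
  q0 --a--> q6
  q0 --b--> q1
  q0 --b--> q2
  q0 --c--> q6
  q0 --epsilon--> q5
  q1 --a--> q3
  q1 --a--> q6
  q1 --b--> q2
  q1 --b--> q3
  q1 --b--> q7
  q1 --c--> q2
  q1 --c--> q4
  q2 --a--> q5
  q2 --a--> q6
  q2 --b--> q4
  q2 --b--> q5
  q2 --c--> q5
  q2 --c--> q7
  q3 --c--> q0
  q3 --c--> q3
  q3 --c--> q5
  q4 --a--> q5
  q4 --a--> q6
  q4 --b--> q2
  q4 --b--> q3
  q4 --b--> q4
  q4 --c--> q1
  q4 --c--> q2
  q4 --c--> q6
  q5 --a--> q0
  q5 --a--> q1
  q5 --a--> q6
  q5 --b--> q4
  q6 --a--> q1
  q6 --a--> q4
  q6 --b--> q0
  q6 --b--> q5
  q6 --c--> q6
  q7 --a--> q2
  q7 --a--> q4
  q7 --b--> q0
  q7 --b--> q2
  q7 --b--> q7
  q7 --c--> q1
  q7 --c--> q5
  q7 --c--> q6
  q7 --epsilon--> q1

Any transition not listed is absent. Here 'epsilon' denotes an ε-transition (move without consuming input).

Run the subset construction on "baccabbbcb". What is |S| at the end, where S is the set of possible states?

Start: ε-closure({q0}) = {q0, q5}.
Read 'b': {q0, q5} → {q1, q2, q4}.
Read 'a': {q1, q2, q4} → {q3, q5, q6}.
Read 'c': {q3, q5, q6} → {q0, q3, q5, q6}.
Read 'c': {q0, q3, q5, q6} → {q0, q3, q5, q6}.
Read 'a': {q0, q3, q5, q6} → {q0, q1, q3, q4, q5, q6}.
Read 'b': {q0, q1, q3, q4, q5, q6} → {q0, q1, q2, q3, q4, q5, q7}.
Read 'b': {q0, q1, q2, q3, q4, q5, q7} → {q0, q1, q2, q3, q4, q5, q7}.
Read 'b': {q0, q1, q2, q3, q4, q5, q7} → {q0, q1, q2, q3, q4, q5, q7}.
Read 'c': {q0, q1, q2, q3, q4, q5, q7} → {q0, q1, q2, q3, q4, q5, q6, q7}.
Read 'b': {q0, q1, q2, q3, q4, q5, q6, q7} → {q0, q1, q2, q3, q4, q5, q7}.
That set has 7 states.

7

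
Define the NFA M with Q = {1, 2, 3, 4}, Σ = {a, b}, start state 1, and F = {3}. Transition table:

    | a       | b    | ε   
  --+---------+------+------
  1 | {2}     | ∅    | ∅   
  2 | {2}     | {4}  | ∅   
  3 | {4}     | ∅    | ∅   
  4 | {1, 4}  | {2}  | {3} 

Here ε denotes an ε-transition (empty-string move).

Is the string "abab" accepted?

No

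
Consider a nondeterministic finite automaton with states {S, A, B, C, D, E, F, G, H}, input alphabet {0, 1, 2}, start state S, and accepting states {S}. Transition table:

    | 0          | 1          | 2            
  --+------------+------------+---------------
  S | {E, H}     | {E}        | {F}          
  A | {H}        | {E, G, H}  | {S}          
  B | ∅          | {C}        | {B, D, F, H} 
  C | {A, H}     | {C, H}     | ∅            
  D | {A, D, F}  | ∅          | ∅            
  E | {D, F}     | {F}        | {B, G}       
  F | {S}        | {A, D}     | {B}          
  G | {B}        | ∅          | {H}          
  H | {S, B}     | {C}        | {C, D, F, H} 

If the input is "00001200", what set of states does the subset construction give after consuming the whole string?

Start in {S}.
Read '0': {S} → {E, H}.
Read '0': {E, H} → {S, B, D, F}.
Read '0': {S, B, D, F} → {S, A, D, E, F, H}.
Read '0': {S, A, D, E, F, H} → {S, A, B, D, E, F, H}.
Read '1': {S, A, B, D, E, F, H} → {A, C, D, E, F, G, H}.
Read '2': {A, C, D, E, F, G, H} → {S, B, C, D, F, G, H}.
Read '0': {S, B, C, D, F, G, H} → {S, A, B, D, E, F, H}.
Read '0': {S, A, B, D, E, F, H} → {S, A, B, D, E, F, H}.

{S, A, B, D, E, F, H}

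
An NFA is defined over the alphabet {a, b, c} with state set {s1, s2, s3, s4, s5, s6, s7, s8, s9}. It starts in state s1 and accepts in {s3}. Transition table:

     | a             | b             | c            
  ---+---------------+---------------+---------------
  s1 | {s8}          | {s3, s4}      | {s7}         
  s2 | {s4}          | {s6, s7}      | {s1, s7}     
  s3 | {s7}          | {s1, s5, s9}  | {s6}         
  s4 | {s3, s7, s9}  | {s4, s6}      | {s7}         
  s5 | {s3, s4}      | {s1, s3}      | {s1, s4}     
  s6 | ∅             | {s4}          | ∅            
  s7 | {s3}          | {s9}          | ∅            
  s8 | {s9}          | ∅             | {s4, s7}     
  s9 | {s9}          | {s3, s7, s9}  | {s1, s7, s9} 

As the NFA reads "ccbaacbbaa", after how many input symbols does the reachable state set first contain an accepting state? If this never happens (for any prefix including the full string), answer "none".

none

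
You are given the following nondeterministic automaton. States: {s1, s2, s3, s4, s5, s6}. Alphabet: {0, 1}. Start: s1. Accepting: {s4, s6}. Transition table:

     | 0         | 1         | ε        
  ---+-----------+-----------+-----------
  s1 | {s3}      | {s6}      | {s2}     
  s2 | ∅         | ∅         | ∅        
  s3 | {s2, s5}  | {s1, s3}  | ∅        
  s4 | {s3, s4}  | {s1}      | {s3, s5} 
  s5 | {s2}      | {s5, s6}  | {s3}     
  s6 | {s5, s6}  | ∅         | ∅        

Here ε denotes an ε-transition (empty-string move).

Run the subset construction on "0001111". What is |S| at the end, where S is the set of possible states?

Start: ε-closure({s1}) = {s1, s2}.
Read '0': {s1, s2} → {s3}.
Read '0': {s3} → {s2, s3, s5}.
Read '0': {s2, s3, s5} → {s2, s3, s5}.
Read '1': {s2, s3, s5} → {s1, s2, s3, s5, s6}.
Read '1': {s1, s2, s3, s5, s6} → {s1, s2, s3, s5, s6}.
Read '1': {s1, s2, s3, s5, s6} → {s1, s2, s3, s5, s6}.
Read '1': {s1, s2, s3, s5, s6} → {s1, s2, s3, s5, s6}.
That set has 5 states.

5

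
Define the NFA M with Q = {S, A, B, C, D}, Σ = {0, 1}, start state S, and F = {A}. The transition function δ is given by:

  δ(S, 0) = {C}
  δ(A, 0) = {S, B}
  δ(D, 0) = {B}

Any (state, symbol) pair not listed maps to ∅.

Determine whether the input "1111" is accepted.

Start in {S}.
Read '1': S→∅; now ∅.
The set is empty and remains empty for the remaining 3 symbols.
The final set ∅ contains no accepting state.

No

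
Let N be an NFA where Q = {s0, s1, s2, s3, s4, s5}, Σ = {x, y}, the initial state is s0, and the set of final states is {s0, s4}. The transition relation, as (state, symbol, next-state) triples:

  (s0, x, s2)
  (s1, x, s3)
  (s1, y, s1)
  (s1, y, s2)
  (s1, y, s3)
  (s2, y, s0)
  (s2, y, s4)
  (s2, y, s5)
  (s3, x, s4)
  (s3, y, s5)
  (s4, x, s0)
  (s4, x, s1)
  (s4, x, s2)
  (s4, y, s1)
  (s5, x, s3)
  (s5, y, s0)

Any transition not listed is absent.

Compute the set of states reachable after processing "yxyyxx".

Start in {s0}.
Read 'y': s0→∅; now ∅.
The set is empty and remains empty for the remaining 5 symbols.

∅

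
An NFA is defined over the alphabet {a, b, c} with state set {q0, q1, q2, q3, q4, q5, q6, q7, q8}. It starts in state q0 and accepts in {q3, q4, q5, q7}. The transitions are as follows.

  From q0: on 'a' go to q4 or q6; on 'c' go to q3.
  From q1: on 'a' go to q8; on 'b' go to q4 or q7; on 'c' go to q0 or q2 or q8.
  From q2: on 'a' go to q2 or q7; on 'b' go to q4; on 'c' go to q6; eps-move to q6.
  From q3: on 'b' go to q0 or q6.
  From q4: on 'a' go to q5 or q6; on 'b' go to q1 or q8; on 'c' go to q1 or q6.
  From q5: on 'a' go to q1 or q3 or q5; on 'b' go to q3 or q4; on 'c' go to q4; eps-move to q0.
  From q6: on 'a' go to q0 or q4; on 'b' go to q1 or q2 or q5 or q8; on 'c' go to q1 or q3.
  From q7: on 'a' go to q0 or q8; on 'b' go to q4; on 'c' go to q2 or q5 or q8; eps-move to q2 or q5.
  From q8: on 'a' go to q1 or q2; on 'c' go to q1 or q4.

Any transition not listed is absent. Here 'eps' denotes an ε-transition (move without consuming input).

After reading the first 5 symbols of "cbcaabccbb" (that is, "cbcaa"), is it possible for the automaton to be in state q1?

Yes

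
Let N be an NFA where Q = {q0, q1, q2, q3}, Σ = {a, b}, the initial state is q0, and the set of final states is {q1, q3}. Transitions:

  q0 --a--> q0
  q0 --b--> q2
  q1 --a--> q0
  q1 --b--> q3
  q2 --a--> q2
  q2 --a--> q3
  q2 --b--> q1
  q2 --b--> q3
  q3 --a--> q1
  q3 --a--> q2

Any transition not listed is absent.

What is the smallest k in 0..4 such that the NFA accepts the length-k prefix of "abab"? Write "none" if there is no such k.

Start in {q0}.
Read 'a': q0→{q0}; now {q0}.
Read 'b': q0→{q2}; now {q2}.
Read 'a': q2→{q2, q3}; now {q2, q3}.
None of the earlier sets intersect F, but {q2, q3} does.

3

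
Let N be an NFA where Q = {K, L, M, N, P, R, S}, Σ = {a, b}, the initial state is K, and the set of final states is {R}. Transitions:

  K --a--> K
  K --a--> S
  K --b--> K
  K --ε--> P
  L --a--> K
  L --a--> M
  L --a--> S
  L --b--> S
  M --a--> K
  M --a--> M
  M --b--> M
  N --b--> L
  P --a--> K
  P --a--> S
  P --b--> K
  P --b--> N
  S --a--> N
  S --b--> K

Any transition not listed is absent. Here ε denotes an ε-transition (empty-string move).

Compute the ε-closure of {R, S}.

{R, S}

Begin with {R, S}.
No ε-moves leave this set, so the closure equals the set itself.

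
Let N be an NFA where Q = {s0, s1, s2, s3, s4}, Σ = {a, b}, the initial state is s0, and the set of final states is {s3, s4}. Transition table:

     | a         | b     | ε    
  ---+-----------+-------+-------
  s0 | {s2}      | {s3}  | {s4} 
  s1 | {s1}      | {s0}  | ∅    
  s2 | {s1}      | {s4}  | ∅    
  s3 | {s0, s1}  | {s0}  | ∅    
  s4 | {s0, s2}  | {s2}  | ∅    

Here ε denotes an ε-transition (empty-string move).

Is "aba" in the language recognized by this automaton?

Yes

Start: ε-closure({s0}) = {s0, s4}.
Read 'a': {s0, s4} → {s0, s2, s4}.
Read 'b': {s0, s2, s4} → {s2, s3, s4}.
Read 'a': {s2, s3, s4} → {s0, s1, s2, s4}.
The final set {s0, s1, s2, s4} contains the accepting state s4.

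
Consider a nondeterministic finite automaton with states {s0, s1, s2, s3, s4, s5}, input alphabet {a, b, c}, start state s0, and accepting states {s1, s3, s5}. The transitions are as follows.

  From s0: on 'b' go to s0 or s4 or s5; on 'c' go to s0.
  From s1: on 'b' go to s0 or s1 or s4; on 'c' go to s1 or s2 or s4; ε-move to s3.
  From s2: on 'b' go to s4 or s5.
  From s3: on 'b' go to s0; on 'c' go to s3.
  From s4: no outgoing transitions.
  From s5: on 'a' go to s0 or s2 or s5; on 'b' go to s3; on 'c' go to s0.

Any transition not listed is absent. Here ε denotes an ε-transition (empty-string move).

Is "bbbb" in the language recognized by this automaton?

Yes

Start in {s0}.
Read 'b': {s0} → {s0, s4, s5}.
Read 'b': {s0, s4, s5} → {s0, s3, s4, s5}.
Read 'b': {s0, s3, s4, s5} → {s0, s3, s4, s5}.
Read 'b': {s0, s3, s4, s5} → {s0, s3, s4, s5}.
The final set {s0, s3, s4, s5} contains the accepting states s3, s5.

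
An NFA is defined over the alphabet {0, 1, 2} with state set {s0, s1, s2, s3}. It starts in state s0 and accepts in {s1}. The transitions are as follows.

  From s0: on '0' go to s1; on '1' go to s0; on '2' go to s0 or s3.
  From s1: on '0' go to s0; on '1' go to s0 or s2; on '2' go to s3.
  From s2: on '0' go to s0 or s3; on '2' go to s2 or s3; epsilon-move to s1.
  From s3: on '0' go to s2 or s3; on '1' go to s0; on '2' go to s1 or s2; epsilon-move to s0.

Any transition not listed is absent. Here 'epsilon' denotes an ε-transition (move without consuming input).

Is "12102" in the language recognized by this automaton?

No

Start in {s0}.
Read '1': s0→{s0}; now {s0}.
Read '2': s0→{s0, s3}; now {s0, s3}.
Read '1': s0→{s0}, s3→{s0}; now {s0}.
Read '0': s0→{s1}; now {s1}.
Read '2': s1→{s3}; union {s3}; ε-closure = {s0, s3}.
The final set {s0, s3} contains no accepting state.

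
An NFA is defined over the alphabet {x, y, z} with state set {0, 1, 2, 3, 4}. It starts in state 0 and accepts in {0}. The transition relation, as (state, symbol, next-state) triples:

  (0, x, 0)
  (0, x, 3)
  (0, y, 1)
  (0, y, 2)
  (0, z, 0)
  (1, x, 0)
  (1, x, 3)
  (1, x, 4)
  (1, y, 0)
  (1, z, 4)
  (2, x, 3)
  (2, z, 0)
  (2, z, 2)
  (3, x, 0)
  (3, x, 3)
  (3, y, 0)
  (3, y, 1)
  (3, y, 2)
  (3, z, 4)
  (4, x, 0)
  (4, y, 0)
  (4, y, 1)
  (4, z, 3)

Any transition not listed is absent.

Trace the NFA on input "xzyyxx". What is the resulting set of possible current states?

{0, 3}

Start in {0}.
Read 'x': 0→{0, 3}; now {0, 3}.
Read 'z': 0→{0}, 3→{4}; now {0, 4}.
Read 'y': 0→{1, 2}, 4→{0, 1}; now {0, 1, 2}.
Read 'y': 0→{1, 2}, 1→{0}, 2→∅; now {0, 1, 2}.
Read 'x': 0→{0, 3}, 1→{0, 3, 4}, 2→{3}; now {0, 3, 4}.
Read 'x': 0→{0, 3}, 3→{0, 3}, 4→{0}; now {0, 3}.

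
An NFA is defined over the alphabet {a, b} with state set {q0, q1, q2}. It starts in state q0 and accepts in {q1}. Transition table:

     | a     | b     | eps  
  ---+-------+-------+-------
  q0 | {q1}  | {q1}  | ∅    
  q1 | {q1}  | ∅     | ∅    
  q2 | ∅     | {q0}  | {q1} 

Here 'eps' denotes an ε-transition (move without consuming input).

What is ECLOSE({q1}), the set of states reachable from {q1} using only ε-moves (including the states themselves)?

{q1}

Begin with {q1}.
No ε-moves leave this set, so the closure equals the set itself.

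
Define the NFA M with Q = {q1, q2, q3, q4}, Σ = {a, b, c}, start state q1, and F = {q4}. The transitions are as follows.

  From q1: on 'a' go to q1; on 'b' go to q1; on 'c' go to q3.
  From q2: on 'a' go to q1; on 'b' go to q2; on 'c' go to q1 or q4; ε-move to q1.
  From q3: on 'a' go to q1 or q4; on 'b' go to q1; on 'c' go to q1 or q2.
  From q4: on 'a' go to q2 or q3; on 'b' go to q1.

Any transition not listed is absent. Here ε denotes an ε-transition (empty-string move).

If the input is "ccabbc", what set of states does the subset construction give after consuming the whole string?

{q3}

Start in {q1}.
Read 'c': {q1} → {q3}.
Read 'c': {q3} → {q1, q2}.
Read 'a': {q1, q2} → {q1}.
Read 'b': {q1} → {q1}.
Read 'b': {q1} → {q1}.
Read 'c': {q1} → {q3}.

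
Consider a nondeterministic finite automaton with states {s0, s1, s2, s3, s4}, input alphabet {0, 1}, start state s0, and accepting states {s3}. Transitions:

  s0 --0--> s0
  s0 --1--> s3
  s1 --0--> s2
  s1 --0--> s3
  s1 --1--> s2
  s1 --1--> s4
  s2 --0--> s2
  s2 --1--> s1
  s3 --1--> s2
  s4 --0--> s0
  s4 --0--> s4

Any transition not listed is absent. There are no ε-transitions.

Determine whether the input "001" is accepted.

Start in {s0}.
Read '0': s0→{s0}; now {s0}.
Read '0': s0→{s0}; now {s0}.
Read '1': s0→{s3}; now {s3}.
The final set {s3} contains the accepting state s3.

Yes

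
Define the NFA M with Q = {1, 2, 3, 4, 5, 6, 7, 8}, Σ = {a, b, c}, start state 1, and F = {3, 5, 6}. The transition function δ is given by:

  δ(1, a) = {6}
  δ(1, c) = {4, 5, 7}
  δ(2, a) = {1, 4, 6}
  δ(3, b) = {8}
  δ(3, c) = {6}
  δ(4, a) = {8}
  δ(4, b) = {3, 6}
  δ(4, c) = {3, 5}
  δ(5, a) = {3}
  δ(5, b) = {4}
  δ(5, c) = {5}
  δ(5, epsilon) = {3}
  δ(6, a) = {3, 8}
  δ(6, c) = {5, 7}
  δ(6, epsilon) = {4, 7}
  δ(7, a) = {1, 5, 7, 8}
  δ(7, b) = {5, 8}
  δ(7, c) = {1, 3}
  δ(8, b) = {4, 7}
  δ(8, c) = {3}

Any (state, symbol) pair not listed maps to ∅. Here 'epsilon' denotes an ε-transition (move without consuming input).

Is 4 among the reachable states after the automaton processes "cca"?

Yes

Start in {1}.
Read 'c': 1→{4, 5, 7}; union {4, 5, 7}; ε-closure = {3, 4, 5, 7}.
Read 'c': 3→{6}, 4→{3, 5}, 5→{5}, 7→{1, 3}; union {1, 3, 5, 6}; ε-closure = {1, 3, 4, 5, 6, 7}.
Read 'a': 1→{6}, 3→∅, 4→{8}, 5→{3}, 6→{3, 8}, 7→{1, 5, 7, 8}; union {1, 3, 5, 6, 7, 8}; ε-closure = {1, 3, 4, 5, 6, 7, 8}.
State 4 is in {1, 3, 4, 5, 6, 7, 8}.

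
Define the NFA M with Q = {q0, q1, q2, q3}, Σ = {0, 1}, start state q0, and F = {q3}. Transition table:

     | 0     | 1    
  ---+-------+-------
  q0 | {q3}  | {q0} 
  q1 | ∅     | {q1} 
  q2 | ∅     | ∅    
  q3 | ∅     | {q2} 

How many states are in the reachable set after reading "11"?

Start in {q0}.
Read '1': q0→{q0}; now {q0}.
Read '1': q0→{q0}; now {q0}.
That set has 1 state.

1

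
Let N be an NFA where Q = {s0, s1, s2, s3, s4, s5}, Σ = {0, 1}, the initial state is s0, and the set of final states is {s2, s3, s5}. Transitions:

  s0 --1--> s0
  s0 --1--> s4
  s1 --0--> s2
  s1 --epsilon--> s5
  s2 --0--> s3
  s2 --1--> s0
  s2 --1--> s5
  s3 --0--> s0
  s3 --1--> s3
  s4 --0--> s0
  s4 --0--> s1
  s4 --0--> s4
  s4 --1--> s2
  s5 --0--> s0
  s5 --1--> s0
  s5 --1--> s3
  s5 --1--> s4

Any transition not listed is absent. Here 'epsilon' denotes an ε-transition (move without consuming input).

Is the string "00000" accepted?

No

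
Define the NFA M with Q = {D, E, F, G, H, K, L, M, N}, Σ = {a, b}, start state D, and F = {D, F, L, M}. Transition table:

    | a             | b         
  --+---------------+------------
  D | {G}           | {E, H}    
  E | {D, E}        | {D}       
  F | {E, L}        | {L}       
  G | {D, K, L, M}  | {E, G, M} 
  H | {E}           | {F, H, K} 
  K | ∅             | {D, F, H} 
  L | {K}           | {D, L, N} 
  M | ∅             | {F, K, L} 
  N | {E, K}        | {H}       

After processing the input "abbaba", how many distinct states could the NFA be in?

6

Start in {D}.
Read 'a': {D} → {G}.
Read 'b': {G} → {E, G, M}.
Read 'b': {E, G, M} → {D, E, F, G, K, L, M}.
Read 'a': {D, E, F, G, K, L, M} → {D, E, G, K, L, M}.
Read 'b': {D, E, G, K, L, M} → {D, E, F, G, H, K, L, M, N}.
Read 'a': {D, E, F, G, H, K, L, M, N} → {D, E, G, K, L, M}.
That set has 6 states.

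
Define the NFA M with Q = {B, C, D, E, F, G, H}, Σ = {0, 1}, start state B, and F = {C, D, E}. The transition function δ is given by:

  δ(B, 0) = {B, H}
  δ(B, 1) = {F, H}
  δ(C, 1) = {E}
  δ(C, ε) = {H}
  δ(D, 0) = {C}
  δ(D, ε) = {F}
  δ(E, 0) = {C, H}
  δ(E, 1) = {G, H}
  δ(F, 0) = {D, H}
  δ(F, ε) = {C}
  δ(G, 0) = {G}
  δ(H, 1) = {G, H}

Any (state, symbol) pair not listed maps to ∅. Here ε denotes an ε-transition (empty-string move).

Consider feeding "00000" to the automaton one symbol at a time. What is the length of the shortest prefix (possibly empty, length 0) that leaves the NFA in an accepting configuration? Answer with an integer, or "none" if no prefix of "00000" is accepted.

none

Start in {B}.
Read '0': B→{B, H}; now {B, H}.
Read '0': B→{B, H}, H→∅; now {B, H}.
Read '0': B→{B, H}, H→∅; now {B, H}.
Read '0': B→{B, H}, H→∅; now {B, H}.
Read '0': B→{B, H}, H→∅; now {B, H}.
No reachable set along the way intersects F.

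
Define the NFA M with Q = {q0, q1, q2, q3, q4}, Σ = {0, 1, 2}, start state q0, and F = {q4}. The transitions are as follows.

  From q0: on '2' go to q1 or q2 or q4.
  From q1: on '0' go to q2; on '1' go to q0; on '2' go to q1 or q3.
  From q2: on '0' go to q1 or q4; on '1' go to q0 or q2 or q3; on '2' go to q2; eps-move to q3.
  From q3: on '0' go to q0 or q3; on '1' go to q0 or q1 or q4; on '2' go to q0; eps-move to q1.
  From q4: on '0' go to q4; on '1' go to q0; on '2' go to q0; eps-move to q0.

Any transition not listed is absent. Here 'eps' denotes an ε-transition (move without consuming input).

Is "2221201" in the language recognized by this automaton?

Yes

Start in {q0}.
Read '2': {q0} → {q0, q1, q2, q3, q4}.
Read '2': {q0, q1, q2, q3, q4} → {q0, q1, q2, q3, q4}.
Read '2': {q0, q1, q2, q3, q4} → {q0, q1, q2, q3, q4}.
Read '1': {q0, q1, q2, q3, q4} → {q0, q1, q2, q3, q4}.
Read '2': {q0, q1, q2, q3, q4} → {q0, q1, q2, q3, q4}.
Read '0': {q0, q1, q2, q3, q4} → {q0, q1, q2, q3, q4}.
Read '1': {q0, q1, q2, q3, q4} → {q0, q1, q2, q3, q4}.
The final set {q0, q1, q2, q3, q4} contains the accepting state q4.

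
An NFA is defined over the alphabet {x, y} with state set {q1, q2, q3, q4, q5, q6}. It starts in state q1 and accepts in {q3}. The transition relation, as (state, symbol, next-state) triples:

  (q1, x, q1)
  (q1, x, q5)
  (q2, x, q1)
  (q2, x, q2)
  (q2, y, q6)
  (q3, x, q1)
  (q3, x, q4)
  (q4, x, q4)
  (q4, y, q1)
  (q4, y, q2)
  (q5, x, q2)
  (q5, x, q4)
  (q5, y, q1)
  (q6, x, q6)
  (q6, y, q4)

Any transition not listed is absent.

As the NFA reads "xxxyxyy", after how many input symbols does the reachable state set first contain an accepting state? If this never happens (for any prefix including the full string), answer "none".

none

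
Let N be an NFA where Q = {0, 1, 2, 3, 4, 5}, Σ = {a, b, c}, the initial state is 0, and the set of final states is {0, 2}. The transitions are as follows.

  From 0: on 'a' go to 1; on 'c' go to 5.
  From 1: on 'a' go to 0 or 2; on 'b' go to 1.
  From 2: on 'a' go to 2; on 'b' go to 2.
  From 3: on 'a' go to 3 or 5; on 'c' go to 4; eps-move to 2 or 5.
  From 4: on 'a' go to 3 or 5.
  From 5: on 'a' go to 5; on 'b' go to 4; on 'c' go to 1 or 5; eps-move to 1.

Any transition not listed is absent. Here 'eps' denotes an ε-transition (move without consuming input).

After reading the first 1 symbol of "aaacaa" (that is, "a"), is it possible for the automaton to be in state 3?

No

Start in {0}.
Read 'a': {0} → {1}.
State 3 is not in {1}.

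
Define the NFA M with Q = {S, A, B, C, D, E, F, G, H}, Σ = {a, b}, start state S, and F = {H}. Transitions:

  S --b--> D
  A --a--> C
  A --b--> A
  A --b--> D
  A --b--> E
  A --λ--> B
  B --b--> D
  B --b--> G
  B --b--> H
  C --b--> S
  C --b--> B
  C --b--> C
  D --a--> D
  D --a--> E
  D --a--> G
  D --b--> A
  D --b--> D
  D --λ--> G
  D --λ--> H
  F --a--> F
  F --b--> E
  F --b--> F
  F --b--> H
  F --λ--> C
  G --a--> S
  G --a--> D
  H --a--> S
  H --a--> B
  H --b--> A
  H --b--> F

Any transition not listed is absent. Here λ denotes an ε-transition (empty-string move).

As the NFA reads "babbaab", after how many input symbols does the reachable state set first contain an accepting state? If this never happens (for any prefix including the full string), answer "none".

1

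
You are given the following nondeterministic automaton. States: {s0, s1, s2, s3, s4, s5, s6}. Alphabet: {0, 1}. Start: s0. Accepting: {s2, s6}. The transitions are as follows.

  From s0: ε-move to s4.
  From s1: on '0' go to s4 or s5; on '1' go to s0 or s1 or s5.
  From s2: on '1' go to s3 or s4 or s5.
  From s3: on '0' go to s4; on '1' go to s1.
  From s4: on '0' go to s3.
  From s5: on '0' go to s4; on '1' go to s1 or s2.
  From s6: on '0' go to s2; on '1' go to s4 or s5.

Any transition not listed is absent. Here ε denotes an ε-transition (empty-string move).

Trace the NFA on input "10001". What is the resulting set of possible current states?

∅

Start: ε-closure({s0}) = {s0, s4}.
Read '1': {s0, s4} → ∅.
The set is empty and remains empty for the remaining 4 symbols.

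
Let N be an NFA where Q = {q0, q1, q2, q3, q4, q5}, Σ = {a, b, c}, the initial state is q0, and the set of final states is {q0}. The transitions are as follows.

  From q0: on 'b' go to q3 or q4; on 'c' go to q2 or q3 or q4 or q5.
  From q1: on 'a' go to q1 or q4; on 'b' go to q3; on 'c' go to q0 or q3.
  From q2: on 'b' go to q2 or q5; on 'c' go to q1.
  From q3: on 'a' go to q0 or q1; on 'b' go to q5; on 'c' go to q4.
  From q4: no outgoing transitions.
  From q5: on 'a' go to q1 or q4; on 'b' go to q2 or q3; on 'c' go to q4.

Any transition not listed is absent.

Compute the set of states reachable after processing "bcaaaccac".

Start in {q0}.
Read 'b': {q0} → {q3, q4}.
Read 'c': {q3, q4} → {q4}.
Read 'a': {q4} → ∅.
The set is empty and remains empty for the remaining 6 symbols.

∅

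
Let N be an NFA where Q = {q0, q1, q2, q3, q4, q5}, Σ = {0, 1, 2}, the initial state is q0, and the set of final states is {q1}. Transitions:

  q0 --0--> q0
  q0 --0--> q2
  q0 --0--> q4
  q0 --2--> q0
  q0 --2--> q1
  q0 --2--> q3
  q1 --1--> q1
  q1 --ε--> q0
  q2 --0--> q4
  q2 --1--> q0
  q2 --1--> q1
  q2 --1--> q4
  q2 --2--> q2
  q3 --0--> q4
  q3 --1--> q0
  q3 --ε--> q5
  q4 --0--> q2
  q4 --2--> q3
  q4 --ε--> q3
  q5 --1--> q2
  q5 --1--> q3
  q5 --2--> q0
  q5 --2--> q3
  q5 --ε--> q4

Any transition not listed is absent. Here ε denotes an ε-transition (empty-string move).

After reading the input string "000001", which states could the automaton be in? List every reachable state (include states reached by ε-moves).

{q0, q1, q2, q3, q4, q5}

Start in {q0}.
Read '0': {q0} → {q0, q2, q3, q4, q5}.
Read '0': {q0, q2, q3, q4, q5} → {q0, q2, q3, q4, q5}.
Read '0': {q0, q2, q3, q4, q5} → {q0, q2, q3, q4, q5}.
Read '0': {q0, q2, q3, q4, q5} → {q0, q2, q3, q4, q5}.
Read '0': {q0, q2, q3, q4, q5} → {q0, q2, q3, q4, q5}.
Read '1': {q0, q2, q3, q4, q5} → {q0, q1, q2, q3, q4, q5}.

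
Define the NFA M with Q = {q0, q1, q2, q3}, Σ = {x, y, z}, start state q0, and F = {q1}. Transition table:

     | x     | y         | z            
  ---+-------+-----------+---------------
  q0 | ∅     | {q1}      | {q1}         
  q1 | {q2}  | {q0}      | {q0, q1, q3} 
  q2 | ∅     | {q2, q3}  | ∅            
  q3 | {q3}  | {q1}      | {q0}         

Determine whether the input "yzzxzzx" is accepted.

No

Start in {q0}.
Read 'y': q0→{q1}; now {q1}.
Read 'z': q1→{q0, q1, q3}; now {q0, q1, q3}.
Read 'z': q0→{q1}, q1→{q0, q1, q3}, q3→{q0}; now {q0, q1, q3}.
Read 'x': q0→∅, q1→{q2}, q3→{q3}; now {q2, q3}.
Read 'z': q2→∅, q3→{q0}; now {q0}.
Read 'z': q0→{q1}; now {q1}.
Read 'x': q1→{q2}; now {q2}.
The final set {q2} contains no accepting state.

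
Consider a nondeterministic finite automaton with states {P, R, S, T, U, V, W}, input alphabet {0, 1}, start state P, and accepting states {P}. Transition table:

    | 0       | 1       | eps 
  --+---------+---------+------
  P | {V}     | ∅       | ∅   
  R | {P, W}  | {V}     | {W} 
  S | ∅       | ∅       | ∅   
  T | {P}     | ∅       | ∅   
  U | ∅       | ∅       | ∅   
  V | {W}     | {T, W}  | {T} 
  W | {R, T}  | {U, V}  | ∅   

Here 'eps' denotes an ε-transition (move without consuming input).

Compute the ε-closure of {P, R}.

Begin with {P, R}.
ε-move R → W; add W.

{P, R, W}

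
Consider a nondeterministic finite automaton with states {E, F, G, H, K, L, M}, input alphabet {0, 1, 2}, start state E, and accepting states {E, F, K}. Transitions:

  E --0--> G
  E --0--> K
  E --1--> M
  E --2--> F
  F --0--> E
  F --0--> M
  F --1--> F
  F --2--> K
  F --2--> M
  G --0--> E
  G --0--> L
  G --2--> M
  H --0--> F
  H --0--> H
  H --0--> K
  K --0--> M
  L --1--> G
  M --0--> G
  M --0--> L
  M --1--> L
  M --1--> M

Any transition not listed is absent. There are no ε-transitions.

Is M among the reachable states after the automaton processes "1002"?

Start in {E}.
Read '1': {E} → {M}.
Read '0': {M} → {G, L}.
Read '0': {G, L} → {E, L}.
Read '2': {E, L} → {F}.
State M is not in {F}.

No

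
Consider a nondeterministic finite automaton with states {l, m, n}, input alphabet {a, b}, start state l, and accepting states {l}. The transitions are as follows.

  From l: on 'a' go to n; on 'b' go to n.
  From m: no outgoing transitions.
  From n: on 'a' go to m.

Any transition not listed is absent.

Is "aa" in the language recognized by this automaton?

Start in {l}.
Read 'a': l→{n}; now {n}.
Read 'a': n→{m}; now {m}.
The final set {m} contains no accepting state.

No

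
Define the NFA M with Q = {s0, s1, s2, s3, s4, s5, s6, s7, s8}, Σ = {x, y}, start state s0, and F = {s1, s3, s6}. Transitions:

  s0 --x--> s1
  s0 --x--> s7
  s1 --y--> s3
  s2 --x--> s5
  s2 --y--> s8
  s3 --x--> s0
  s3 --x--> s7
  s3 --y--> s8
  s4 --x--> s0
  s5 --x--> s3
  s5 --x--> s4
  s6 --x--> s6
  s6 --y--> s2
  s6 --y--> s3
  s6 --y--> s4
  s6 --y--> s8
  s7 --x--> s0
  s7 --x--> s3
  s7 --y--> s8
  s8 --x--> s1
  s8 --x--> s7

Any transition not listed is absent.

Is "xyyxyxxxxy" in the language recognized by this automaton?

Start in {s0}.
Read 'x': s0→{s1, s7}; now {s1, s7}.
Read 'y': s1→{s3}, s7→{s8}; now {s3, s8}.
Read 'y': s3→{s8}, s8→∅; now {s8}.
Read 'x': s8→{s1, s7}; now {s1, s7}.
Read 'y': s1→{s3}, s7→{s8}; now {s3, s8}.
Read 'x': s3→{s0, s7}, s8→{s1, s7}; now {s0, s1, s7}.
Read 'x': s0→{s1, s7}, s1→∅, s7→{s0, s3}; now {s0, s1, s3, s7}.
Read 'x': s0→{s1, s7}, s1→∅, s3→{s0, s7}, s7→{s0, s3}; now {s0, s1, s3, s7}.
Read 'x': s0→{s1, s7}, s1→∅, s3→{s0, s7}, s7→{s0, s3}; now {s0, s1, s3, s7}.
Read 'y': s0→∅, s1→{s3}, s3→{s8}, s7→{s8}; now {s3, s8}.
The final set {s3, s8} contains the accepting state s3.

Yes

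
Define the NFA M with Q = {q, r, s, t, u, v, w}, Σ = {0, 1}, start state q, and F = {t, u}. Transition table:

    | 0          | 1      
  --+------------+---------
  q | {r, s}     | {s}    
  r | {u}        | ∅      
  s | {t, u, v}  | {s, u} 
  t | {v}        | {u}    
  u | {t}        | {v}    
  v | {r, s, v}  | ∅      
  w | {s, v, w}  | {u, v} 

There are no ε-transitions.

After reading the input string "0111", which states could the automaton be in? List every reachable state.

Start in {q}.
Read '0': {q} → {r, s}.
Read '1': {r, s} → {s, u}.
Read '1': {s, u} → {s, u, v}.
Read '1': {s, u, v} → {s, u, v}.

{s, u, v}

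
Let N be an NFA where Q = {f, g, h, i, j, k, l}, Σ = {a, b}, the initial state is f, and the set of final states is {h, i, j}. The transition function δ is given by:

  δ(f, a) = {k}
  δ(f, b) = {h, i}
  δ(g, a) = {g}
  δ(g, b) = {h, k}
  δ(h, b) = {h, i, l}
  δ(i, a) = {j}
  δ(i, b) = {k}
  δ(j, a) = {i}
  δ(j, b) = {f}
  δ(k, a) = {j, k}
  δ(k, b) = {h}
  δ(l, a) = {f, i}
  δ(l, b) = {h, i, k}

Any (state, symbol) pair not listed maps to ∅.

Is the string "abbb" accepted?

Start in {f}.
Read 'a': {f} → {k}.
Read 'b': {k} → {h}.
Read 'b': {h} → {h, i, l}.
Read 'b': {h, i, l} → {h, i, k, l}.
The final set {h, i, k, l} contains the accepting states h, i.

Yes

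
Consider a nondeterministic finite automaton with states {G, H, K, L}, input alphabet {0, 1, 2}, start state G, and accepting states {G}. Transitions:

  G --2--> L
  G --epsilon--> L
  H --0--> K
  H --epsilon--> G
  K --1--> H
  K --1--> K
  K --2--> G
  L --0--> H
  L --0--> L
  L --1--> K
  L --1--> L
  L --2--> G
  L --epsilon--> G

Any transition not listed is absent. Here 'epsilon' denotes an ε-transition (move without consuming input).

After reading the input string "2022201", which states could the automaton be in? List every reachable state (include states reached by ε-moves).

Start: ε-closure({G}) = {G, L}.
Read '2': G→{L}, L→{G}; now {G, L}.
Read '0': G→∅, L→{H, L}; union {H, L}; ε-closure = {G, H, L}.
Read '2': G→{L}, H→∅, L→{G}; now {G, L}.
Read '2': G→{L}, L→{G}; now {G, L}.
Read '2': G→{L}, L→{G}; now {G, L}.
Read '0': G→∅, L→{H, L}; union {H, L}; ε-closure = {G, H, L}.
Read '1': G→∅, H→∅, L→{K, L}; union {K, L}; ε-closure = {G, K, L}.

{G, K, L}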